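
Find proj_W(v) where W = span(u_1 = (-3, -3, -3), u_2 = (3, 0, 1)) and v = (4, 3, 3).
proj_W(v) = (55/14, 20/7, 45/14)

Set up U = [u_1 | ... | u_2] ∈ R^(3×2). The projector onto W = col(U) is P = U (U^T U)^(-1) U^T.
Compute U^T U =
  [27, -12]
  [-12, 10],
and U^T v = (-30, 15).
Solve U^T U · c = U^T v for the coefficients: c = (-20/21, 5/14). The projection is proj_W(v) = U c.
Check: (v - proj_W(v)) · u_1 = 0  (should be 0).
Check: (v - proj_W(v)) · u_2 = 0  (should be 0).
Result: proj_W(v) = (55/14, 20/7, 45/14).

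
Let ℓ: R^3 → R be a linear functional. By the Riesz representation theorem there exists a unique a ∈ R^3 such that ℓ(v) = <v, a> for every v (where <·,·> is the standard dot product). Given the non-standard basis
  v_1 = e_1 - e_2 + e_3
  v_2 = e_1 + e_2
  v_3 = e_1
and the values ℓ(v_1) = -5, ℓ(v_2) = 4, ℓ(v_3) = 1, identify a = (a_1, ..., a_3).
a = (1, 3, -3)

Write a = (a_1, ..., a_3) in the standard basis. For each basis vector v_i, ℓ(v_i) = <v_i, a> is a linear equation in the a_j's. Collect the n equations into a matrix system V a = ℓ, where row i of V is v_i (expressed in the standard basis). Since V is invertible (lower-triangular with 1s on the diagonal, up to permutation), solve by back-substitution:
  V =
[[1, -1, 1],
 [1, 1, 0],
 [1, 0, 0]]
  V a = (-5, 4, 1)
Solving gives a = (1, 3, -3).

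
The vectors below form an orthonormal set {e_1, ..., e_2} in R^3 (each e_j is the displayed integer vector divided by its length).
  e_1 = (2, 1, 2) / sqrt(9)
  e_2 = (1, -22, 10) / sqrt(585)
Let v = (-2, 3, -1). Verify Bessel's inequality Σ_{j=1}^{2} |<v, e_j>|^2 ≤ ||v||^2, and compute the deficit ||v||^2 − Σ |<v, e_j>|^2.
Σ |<v, e_j>|^2 = 57/5; ||v||^2 = 14; deficit = 13/5

Write each e_j = u_j / sqrt(<u_j, u_j>) where u_j is the displayed integer vector. Then <v, e_j> = <v, u_j> / sqrt(<u_j, u_j>), so |<v, e_j>|^2 = <v, u_j>^2 / <u_j, u_j>.
Coefficients: <v, e_1> = -3/sqrt(9), <v, e_2> = -78/sqrt(585).
Square and sum: Σ |<v, e_j>|^2 = 57/5.
Compute ||v||^2 = v·v = 14.
Deficit = 14 − 57/5 = 13/5 ≥ 0, confirming Bessel's inequality. (The deficit equals ||v − Σ <v,e_j> e_j||^2, the squared distance from v to span{e_j}.)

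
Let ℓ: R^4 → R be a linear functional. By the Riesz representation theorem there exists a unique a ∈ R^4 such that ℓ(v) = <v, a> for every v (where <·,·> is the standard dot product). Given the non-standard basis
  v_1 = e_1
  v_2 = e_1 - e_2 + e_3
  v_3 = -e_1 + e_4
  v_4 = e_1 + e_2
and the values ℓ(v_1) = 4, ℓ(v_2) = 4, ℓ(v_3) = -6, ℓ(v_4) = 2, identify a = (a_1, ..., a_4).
a = (4, -2, -2, -2)

Write a = (a_1, ..., a_4) in the standard basis. For each basis vector v_i, ℓ(v_i) = <v_i, a> is a linear equation in the a_j's. Collect the n equations into a matrix system V a = ℓ, where row i of V is v_i (expressed in the standard basis). Since V is invertible (lower-triangular with 1s on the diagonal, up to permutation), solve by back-substitution:
  V =
[[1, 0, 0, 0],
 [1, -1, 1, 0],
 [-1, 0, 0, 1],
 [1, 1, 0, 0]]
  V a = (4, 4, -6, 2)
Solving gives a = (4, -2, -2, -2).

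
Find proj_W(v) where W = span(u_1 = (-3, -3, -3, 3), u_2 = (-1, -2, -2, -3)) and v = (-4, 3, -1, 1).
proj_W(v) = (-21/34, -6/17, -6/17, 57/34)

Set up U = [u_1 | ... | u_2] ∈ R^(4×2). The projector onto W = col(U) is P = U (U^T U)^(-1) U^T.
Compute U^T U =
  [36, 6]
  [6, 18],
and U^T v = (9, -3).
Solve U^T U · c = U^T v for the coefficients: c = (5/17, -9/34). The projection is proj_W(v) = U c.
Check: (v - proj_W(v)) · u_1 = 0  (should be 0).
Check: (v - proj_W(v)) · u_2 = 0  (should be 0).
Result: proj_W(v) = (-21/34, -6/17, -6/17, 57/34).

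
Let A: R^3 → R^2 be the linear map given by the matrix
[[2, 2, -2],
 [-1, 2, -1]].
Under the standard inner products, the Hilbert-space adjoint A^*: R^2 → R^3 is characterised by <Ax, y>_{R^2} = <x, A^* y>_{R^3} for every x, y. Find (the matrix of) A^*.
A^* = A^T =
[[2, -1],
 [2, 2],
 [-2, -1]]

For real matrices with standard dot products, the defining identity <Ax, y> = <x, A^* y> gives (Ax)^T y = x^T (A^*) y, i.e. x^T A^T y = x^T (A^*) y. Since this holds for all x, y, we must have A^* = A^T. Therefore
A^* =
[[2, -1],
 [2, 2],
 [-2, -1]].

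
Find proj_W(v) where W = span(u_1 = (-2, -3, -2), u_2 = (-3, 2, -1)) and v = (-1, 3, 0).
proj_W(v) = (-269/234, 341/117, 5/18)

Set up U = [u_1 | ... | u_2] ∈ R^(3×2). The projector onto W = col(U) is P = U (U^T U)^(-1) U^T.
Compute U^T U =
  [17, 2]
  [2, 14],
and U^T v = (-7, 9).
Solve U^T U · c = U^T v for the coefficients: c = (-58/117, 167/234). The projection is proj_W(v) = U c.
Check: (v - proj_W(v)) · u_1 = 0  (should be 0).
Check: (v - proj_W(v)) · u_2 = 0  (should be 0).
Result: proj_W(v) = (-269/234, 341/117, 5/18).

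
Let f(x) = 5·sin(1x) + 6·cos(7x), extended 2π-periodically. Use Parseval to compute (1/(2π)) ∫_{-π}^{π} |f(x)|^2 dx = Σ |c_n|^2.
Σ |c_n|^2 = 61/2

Expand |f|^2 and use orthogonality of {sin(nx), cos(mx)} on [-π, π]:
  ∫_{-π}^{π} sin(nx)^2 dx = π, ∫ cos(mx)^2 dx = π, and cross terms integrate to 0.
So ∫_{-π}^{π} f(x)^2 dx = 5^2 · π + 6^2 · π = (25 + 36)π.
Divide by 2π: (25 + 36)/2 = 61/2.
By Parseval, this equals Σ |c_n|^2.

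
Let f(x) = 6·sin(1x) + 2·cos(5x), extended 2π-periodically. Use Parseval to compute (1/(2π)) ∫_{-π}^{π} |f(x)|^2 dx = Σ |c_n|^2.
Σ |c_n|^2 = 20

Expand |f|^2 and use orthogonality of {sin(nx), cos(mx)} on [-π, π]:
  ∫_{-π}^{π} sin(nx)^2 dx = π, ∫ cos(mx)^2 dx = π, and cross terms integrate to 0.
So ∫_{-π}^{π} f(x)^2 dx = 6^2 · π + 2^2 · π = (36 + 4)π.
Divide by 2π: (36 + 4)/2 = 20.
By Parseval, this equals Σ |c_n|^2.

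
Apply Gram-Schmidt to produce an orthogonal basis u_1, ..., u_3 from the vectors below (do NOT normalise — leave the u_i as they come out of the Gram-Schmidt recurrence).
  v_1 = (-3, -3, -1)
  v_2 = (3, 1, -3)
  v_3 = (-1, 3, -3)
Orthogonal basis:
  u_1 = (-3, -3, -1)
  u_2 = (30/19, -8/19, -66/19)
  u_3 = (-16/7, 96/35, -48/35)

Apply the Gram-Schmidt recurrence
  u_1 = v_1
  u_i = v_i − Σ_{j<i} ((v_i · u_j) / (u_j · u_j)) · u_j.

Step by step this gives:
  u_1 = (-3, -3, -1)
  u_2 = (30/19, -8/19, -66/19)
  u_3 = (-16/7, 96/35, -48/35)

Orthogonality check:
  u_2 · u_1 = 0 (should be 0)
  u_3 · u_1 = 0 (should be 0)
  u_3 · u_2 = 0 (should be 0)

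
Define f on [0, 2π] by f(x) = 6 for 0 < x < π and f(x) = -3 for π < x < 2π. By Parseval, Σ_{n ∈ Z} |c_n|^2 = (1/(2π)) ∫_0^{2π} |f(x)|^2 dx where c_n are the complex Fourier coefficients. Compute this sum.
Σ |c_n|^2 = 45/2

Parseval equates the L^2 energy of f (normalised by 1/(2π)) with the ℓ^2 sum of its Fourier coefficients: (1/(2π)) ∫_0^{2π} |f|^2 = Σ |c_n|^2.
Compute the left side: (1/(2π)) [∫_0^π 6^2 dx + ∫_π^{2π} (-3)^2 dx] = (1/(2π)) · (36π + 9π) = (36 + 9)/2 = 45/2.
So Σ_{n ∈ Z} |c_n|^2 = 45/2.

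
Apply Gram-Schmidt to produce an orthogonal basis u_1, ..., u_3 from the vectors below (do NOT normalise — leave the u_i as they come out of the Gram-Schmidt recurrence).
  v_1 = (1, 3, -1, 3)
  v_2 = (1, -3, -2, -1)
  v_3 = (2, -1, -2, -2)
Orthogonal basis:
  u_1 = (1, 3, -1, 3)
  u_2 = (29/20, -33/20, -49/20, 7/20)
  u_3 = (239/219, 78/73, -64/219, -335/219)

Apply the Gram-Schmidt recurrence
  u_1 = v_1
  u_i = v_i − Σ_{j<i} ((v_i · u_j) / (u_j · u_j)) · u_j.

Step by step this gives:
  u_1 = (1, 3, -1, 3)
  u_2 = (29/20, -33/20, -49/20, 7/20)
  u_3 = (239/219, 78/73, -64/219, -335/219)

Orthogonality check:
  u_2 · u_1 = 0 (should be 0)
  u_3 · u_1 = 0 (should be 0)
  u_3 · u_2 = 0 (should be 0)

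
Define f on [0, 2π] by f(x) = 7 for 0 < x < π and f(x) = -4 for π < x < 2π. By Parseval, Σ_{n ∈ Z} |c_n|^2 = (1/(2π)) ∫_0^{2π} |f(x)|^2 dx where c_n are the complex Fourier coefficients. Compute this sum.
Σ |c_n|^2 = 65/2

Parseval equates the L^2 energy of f (normalised by 1/(2π)) with the ℓ^2 sum of its Fourier coefficients: (1/(2π)) ∫_0^{2π} |f|^2 = Σ |c_n|^2.
Compute the left side: (1/(2π)) [∫_0^π 7^2 dx + ∫_π^{2π} (-4)^2 dx] = (1/(2π)) · (49π + 16π) = (49 + 16)/2 = 65/2.
So Σ_{n ∈ Z} |c_n|^2 = 65/2.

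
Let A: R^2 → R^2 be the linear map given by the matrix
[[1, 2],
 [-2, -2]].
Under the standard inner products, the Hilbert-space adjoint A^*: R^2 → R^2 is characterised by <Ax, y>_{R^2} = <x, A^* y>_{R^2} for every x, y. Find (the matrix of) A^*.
A^* = A^T =
[[1, -2],
 [2, -2]]

For real matrices with standard dot products, the defining identity <Ax, y> = <x, A^* y> gives (Ax)^T y = x^T (A^*) y, i.e. x^T A^T y = x^T (A^*) y. Since this holds for all x, y, we must have A^* = A^T. Therefore
A^* =
[[1, -2],
 [2, -2]].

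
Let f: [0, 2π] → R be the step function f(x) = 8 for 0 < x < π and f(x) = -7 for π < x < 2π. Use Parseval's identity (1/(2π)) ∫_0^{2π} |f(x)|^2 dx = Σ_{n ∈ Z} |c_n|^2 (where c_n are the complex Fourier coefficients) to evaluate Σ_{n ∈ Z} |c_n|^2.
Σ |c_n|^2 = 113/2

Parseval equates the L^2 energy of f (normalised by 1/(2π)) with the ℓ^2 sum of its Fourier coefficients: (1/(2π)) ∫_0^{2π} |f|^2 = Σ |c_n|^2.
Compute the left side: (1/(2π)) [∫_0^π 8^2 dx + ∫_π^{2π} (-7)^2 dx] = (1/(2π)) · (64π + 49π) = (64 + 49)/2 = 113/2.
So Σ_{n ∈ Z} |c_n|^2 = 113/2.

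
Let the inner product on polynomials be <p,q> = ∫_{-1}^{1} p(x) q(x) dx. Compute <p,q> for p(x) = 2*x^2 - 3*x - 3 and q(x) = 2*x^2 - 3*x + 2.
<p,q> = -86/15

Expand the product: p(x)·q(x) = 4*x^4 - 12*x^3 + 7*x^2 + 3*x - 6.
∫_{-1}^{1} of each monomial x^k gives [2/(k+1) if k even, 0 if k odd]. Integrating term-by-term (or equivalently evaluating the antiderivative F(x) = 4*x^5/5 - 3*x^4 + 7*x^3/3 + 3*x^2/2 - 6*x at the endpoints):
  F(1) − F(−1) = -131/30 − (41/30) = -86/15.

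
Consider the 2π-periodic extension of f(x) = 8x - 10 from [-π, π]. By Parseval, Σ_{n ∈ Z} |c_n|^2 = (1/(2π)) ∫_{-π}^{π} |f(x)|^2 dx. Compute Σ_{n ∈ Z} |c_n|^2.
Σ |c_n|^2 = 64π^2/3 + 100

Expand and integrate term by term over [-π, π]:
  ∫ (8x)^2 dx = 64·(2π^3/3); ∫ 2·8·(-10)·x dx = 0 (odd integrand); ∫ (-10)^2 dx = 100·2π.
So (1/(2π)) ∫_{-π}^{π} (8x - 10)^2 dx = 64π^2/3 + 100 = 64π^2/3 + 100.
Parseval ⇒ Σ |c_n|^2 = 64π^2/3 + 100.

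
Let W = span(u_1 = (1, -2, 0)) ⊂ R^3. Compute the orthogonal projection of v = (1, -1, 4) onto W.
proj_W(v) = (3/5, -6/5, 0)

Set up U = [u_1 | ... | u_1] ∈ R^(3×1). The projector onto W = col(U) is P = U (U^T U)^(-1) U^T.
Compute U^T U =
  [5],
and U^T v = (3).
Solve U^T U · c = U^T v for the coefficients: c = (3/5). The projection is proj_W(v) = U c.
Check: (v - proj_W(v)) · u_1 = 0  (should be 0).
Result: proj_W(v) = (3/5, -6/5, 0).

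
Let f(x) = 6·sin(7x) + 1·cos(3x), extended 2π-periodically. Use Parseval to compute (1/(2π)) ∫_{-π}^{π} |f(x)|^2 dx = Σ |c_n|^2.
Σ |c_n|^2 = 37/2

Expand |f|^2 and use orthogonality of {sin(nx), cos(mx)} on [-π, π]:
  ∫_{-π}^{π} sin(nx)^2 dx = π, ∫ cos(mx)^2 dx = π, and cross terms integrate to 0.
So ∫_{-π}^{π} f(x)^2 dx = 6^2 · π + 1^2 · π = (36 + 1)π.
Divide by 2π: (36 + 1)/2 = 37/2.
By Parseval, this equals Σ |c_n|^2.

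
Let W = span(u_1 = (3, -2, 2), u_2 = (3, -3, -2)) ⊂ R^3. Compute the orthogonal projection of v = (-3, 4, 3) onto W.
proj_W(v) = (-849/253, 904/253, 786/253)

Set up U = [u_1 | ... | u_2] ∈ R^(3×2). The projector onto W = col(U) is P = U (U^T U)^(-1) U^T.
Compute U^T U =
  [17, 11]
  [11, 22],
and U^T v = (-11, -27).
Solve U^T U · c = U^T v for the coefficients: c = (5/23, -338/253). The projection is proj_W(v) = U c.
Check: (v - proj_W(v)) · u_1 = 0  (should be 0).
Check: (v - proj_W(v)) · u_2 = 0  (should be 0).
Result: proj_W(v) = (-849/253, 904/253, 786/253).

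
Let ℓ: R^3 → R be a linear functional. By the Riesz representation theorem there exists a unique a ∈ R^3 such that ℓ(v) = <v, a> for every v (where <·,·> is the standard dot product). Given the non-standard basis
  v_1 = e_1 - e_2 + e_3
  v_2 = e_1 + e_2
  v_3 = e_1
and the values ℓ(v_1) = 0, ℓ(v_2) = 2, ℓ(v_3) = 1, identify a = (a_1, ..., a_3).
a = (1, 1, 0)

Write a = (a_1, ..., a_3) in the standard basis. For each basis vector v_i, ℓ(v_i) = <v_i, a> is a linear equation in the a_j's. Collect the n equations into a matrix system V a = ℓ, where row i of V is v_i (expressed in the standard basis). Since V is invertible (lower-triangular with 1s on the diagonal, up to permutation), solve by back-substitution:
  V =
[[1, -1, 1],
 [1, 1, 0],
 [1, 0, 0]]
  V a = (0, 2, 1)
Solving gives a = (1, 1, 0).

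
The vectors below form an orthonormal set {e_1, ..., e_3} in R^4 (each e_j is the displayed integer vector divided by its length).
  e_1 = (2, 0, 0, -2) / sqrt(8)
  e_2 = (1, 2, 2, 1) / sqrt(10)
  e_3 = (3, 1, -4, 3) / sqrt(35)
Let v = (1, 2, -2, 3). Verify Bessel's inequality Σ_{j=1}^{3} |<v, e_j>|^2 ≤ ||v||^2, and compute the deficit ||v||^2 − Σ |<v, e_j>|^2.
Σ |<v, e_j>|^2 = 122/7; ||v||^2 = 18; deficit = 4/7

Write each e_j = u_j / sqrt(<u_j, u_j>) where u_j is the displayed integer vector. Then <v, e_j> = <v, u_j> / sqrt(<u_j, u_j>), so |<v, e_j>|^2 = <v, u_j>^2 / <u_j, u_j>.
Coefficients: <v, e_1> = -4/sqrt(8), <v, e_2> = 4/sqrt(10), <v, e_3> = 22/sqrt(35).
Square and sum: Σ |<v, e_j>|^2 = 122/7.
Compute ||v||^2 = v·v = 18.
Deficit = 18 − 122/7 = 4/7 ≥ 0, confirming Bessel's inequality. (The deficit equals ||v − Σ <v,e_j> e_j||^2, the squared distance from v to span{e_j}.)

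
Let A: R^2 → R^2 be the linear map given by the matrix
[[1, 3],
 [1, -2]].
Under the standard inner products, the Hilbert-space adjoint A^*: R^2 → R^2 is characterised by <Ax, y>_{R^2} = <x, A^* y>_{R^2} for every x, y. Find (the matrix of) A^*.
A^* = A^T =
[[1, 1],
 [3, -2]]

For real matrices with standard dot products, the defining identity <Ax, y> = <x, A^* y> gives (Ax)^T y = x^T (A^*) y, i.e. x^T A^T y = x^T (A^*) y. Since this holds for all x, y, we must have A^* = A^T. Therefore
A^* =
[[1, 1],
 [3, -2]].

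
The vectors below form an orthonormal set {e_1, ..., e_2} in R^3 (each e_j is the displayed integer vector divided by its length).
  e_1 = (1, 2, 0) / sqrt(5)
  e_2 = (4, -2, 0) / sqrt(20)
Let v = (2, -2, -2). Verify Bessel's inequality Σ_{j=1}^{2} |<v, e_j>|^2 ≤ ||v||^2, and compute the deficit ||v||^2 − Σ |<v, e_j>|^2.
Σ |<v, e_j>|^2 = 8; ||v||^2 = 12; deficit = 4

Write each e_j = u_j / sqrt(<u_j, u_j>) where u_j is the displayed integer vector. Then <v, e_j> = <v, u_j> / sqrt(<u_j, u_j>), so |<v, e_j>|^2 = <v, u_j>^2 / <u_j, u_j>.
Coefficients: <v, e_1> = -2/sqrt(5), <v, e_2> = 12/sqrt(20).
Square and sum: Σ |<v, e_j>|^2 = 8.
Compute ||v||^2 = v·v = 12.
Deficit = 12 − 8 = 4 ≥ 0, confirming Bessel's inequality. (The deficit equals ||v − Σ <v,e_j> e_j||^2, the squared distance from v to span{e_j}.)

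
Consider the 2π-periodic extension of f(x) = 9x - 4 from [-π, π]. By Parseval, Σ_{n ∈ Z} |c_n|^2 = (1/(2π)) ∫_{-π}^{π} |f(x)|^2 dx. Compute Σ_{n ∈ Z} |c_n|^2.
Σ |c_n|^2 = 27π^2 + 16

Expand and integrate term by term over [-π, π]:
  ∫ (9x)^2 dx = 81·(2π^3/3); ∫ 2·9·(-4)·x dx = 0 (odd integrand); ∫ (-4)^2 dx = 16·2π.
So (1/(2π)) ∫_{-π}^{π} (9x - 4)^2 dx = 81π^2/3 + 16 = 27π^2 + 16.
Parseval ⇒ Σ |c_n|^2 = 27π^2 + 16.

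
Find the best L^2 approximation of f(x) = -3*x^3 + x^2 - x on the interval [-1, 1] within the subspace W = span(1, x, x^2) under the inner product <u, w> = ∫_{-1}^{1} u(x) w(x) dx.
g(x) = x^2 - 14*x/5

The best approximation g ∈ W is the orthogonal projection of f onto W. Writing g = a_0 + a_1 x + a_2 x^2, the coefficients solve the normal equations G · a = b where
  G_{ij} = <φ_i, φ_j> and b_i = <f, φ_i>, with φ_0 = 1, φ_1 = x, φ_2 = x^2.
G =
  [2, 0, 2/3]
  [0, 2/3, 0]
  [2/3, 0, 2/5],
b = (2/3, -28/15, 2/5).
Solving gives a_0 = 0, a_1 = -14/5, a_2 = 1, so
  g(x) = x^2 - 14*x/5.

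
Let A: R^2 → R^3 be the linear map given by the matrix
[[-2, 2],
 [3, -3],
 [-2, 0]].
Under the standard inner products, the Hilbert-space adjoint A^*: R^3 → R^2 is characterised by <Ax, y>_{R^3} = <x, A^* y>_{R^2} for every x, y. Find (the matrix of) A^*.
A^* = A^T =
[[-2, 3, -2],
 [2, -3, 0]]

For real matrices with standard dot products, the defining identity <Ax, y> = <x, A^* y> gives (Ax)^T y = x^T (A^*) y, i.e. x^T A^T y = x^T (A^*) y. Since this holds for all x, y, we must have A^* = A^T. Therefore
A^* =
[[-2, 3, -2],
 [2, -3, 0]].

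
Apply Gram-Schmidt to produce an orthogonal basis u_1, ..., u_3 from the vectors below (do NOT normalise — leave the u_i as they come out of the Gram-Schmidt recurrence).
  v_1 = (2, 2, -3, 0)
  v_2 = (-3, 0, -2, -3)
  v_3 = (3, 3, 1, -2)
Orthogonal basis:
  u_1 = (2, 2, -3, 0)
  u_2 = (-3, 0, -2, -3)
  u_3 = (471/374, 33/17, 399/187, -59/22)

Apply the Gram-Schmidt recurrence
  u_1 = v_1
  u_i = v_i − Σ_{j<i} ((v_i · u_j) / (u_j · u_j)) · u_j.

Step by step this gives:
  u_1 = (2, 2, -3, 0)
  u_2 = (-3, 0, -2, -3)
  u_3 = (471/374, 33/17, 399/187, -59/22)

Orthogonality check:
  u_2 · u_1 = 0 (should be 0)
  u_3 · u_1 = 0 (should be 0)
  u_3 · u_2 = 0 (should be 0)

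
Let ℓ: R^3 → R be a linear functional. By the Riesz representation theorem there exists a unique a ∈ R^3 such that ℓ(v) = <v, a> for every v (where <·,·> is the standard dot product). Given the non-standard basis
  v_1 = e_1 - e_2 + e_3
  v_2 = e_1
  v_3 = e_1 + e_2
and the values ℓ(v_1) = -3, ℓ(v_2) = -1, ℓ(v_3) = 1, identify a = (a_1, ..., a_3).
a = (-1, 2, 0)

Write a = (a_1, ..., a_3) in the standard basis. For each basis vector v_i, ℓ(v_i) = <v_i, a> is a linear equation in the a_j's. Collect the n equations into a matrix system V a = ℓ, where row i of V is v_i (expressed in the standard basis). Since V is invertible (lower-triangular with 1s on the diagonal, up to permutation), solve by back-substitution:
  V =
[[1, -1, 1],
 [1, 0, 0],
 [1, 1, 0]]
  V a = (-3, -1, 1)
Solving gives a = (-1, 2, 0).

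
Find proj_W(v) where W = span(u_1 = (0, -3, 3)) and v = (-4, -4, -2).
proj_W(v) = (0, -1, 1)

Set up U = [u_1 | ... | u_1] ∈ R^(3×1). The projector onto W = col(U) is P = U (U^T U)^(-1) U^T.
Compute U^T U =
  [18],
and U^T v = (6).
Solve U^T U · c = U^T v for the coefficients: c = (1/3). The projection is proj_W(v) = U c.
Check: (v - proj_W(v)) · u_1 = 0  (should be 0).
Result: proj_W(v) = (0, -1, 1).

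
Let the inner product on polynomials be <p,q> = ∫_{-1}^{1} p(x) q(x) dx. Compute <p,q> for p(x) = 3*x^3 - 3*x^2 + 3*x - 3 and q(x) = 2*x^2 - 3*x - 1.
<p,q> = -8

Expand the product: p(x)·q(x) = 6*x^5 - 15*x^4 + 12*x^3 - 12*x^2 + 6*x + 3.
∫_{-1}^{1} of each monomial x^k gives [2/(k+1) if k even, 0 if k odd]. Integrating term-by-term (or equivalently evaluating the antiderivative F(x) = x^6 - 3*x^5 + 3*x^4 - 4*x^3 + 3*x^2 + 3*x at the endpoints):
  F(1) − F(−1) = 3 − (11) = -8.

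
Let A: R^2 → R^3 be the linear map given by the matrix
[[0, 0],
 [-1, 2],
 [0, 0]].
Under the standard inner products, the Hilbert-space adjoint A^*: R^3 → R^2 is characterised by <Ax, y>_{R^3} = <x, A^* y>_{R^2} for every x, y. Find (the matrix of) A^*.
A^* = A^T =
[[0, -1, 0],
 [0, 2, 0]]

For real matrices with standard dot products, the defining identity <Ax, y> = <x, A^* y> gives (Ax)^T y = x^T (A^*) y, i.e. x^T A^T y = x^T (A^*) y. Since this holds for all x, y, we must have A^* = A^T. Therefore
A^* =
[[0, -1, 0],
 [0, 2, 0]].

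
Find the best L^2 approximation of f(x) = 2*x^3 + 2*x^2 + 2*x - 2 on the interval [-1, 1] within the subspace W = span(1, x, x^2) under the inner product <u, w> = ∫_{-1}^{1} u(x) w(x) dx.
g(x) = 2*x^2 + 16*x/5 - 2

The best approximation g ∈ W is the orthogonal projection of f onto W. Writing g = a_0 + a_1 x + a_2 x^2, the coefficients solve the normal equations G · a = b where
  G_{ij} = <φ_i, φ_j> and b_i = <f, φ_i>, with φ_0 = 1, φ_1 = x, φ_2 = x^2.
G =
  [2, 0, 2/3]
  [0, 2/3, 0]
  [2/3, 0, 2/5],
b = (-8/3, 32/15, -8/15).
Solving gives a_0 = -2, a_1 = 16/5, a_2 = 2, so
  g(x) = 2*x^2 + 16*x/5 - 2.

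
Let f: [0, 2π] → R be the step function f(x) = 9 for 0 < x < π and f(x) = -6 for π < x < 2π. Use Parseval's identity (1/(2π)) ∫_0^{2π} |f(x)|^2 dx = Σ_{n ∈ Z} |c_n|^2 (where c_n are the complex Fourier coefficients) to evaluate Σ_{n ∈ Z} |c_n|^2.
Σ |c_n|^2 = 117/2

Parseval equates the L^2 energy of f (normalised by 1/(2π)) with the ℓ^2 sum of its Fourier coefficients: (1/(2π)) ∫_0^{2π} |f|^2 = Σ |c_n|^2.
Compute the left side: (1/(2π)) [∫_0^π 9^2 dx + ∫_π^{2π} (-6)^2 dx] = (1/(2π)) · (81π + 36π) = (81 + 36)/2 = 117/2.
So Σ_{n ∈ Z} |c_n|^2 = 117/2.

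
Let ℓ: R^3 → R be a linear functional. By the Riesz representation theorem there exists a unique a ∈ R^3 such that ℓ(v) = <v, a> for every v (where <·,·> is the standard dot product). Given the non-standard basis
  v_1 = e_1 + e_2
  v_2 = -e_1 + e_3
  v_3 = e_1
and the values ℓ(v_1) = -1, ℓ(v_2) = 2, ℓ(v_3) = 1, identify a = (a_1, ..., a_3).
a = (1, -2, 3)

Write a = (a_1, ..., a_3) in the standard basis. For each basis vector v_i, ℓ(v_i) = <v_i, a> is a linear equation in the a_j's. Collect the n equations into a matrix system V a = ℓ, where row i of V is v_i (expressed in the standard basis). Since V is invertible (lower-triangular with 1s on the diagonal, up to permutation), solve by back-substitution:
  V =
[[1, 1, 0],
 [-1, 0, 1],
 [1, 0, 0]]
  V a = (-1, 2, 1)
Solving gives a = (1, -2, 3).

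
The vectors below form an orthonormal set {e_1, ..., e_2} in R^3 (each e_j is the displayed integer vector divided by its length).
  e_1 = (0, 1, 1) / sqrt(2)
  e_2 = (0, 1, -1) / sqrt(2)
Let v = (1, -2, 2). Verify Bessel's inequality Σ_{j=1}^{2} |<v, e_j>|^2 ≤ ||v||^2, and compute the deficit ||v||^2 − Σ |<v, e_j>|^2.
Σ |<v, e_j>|^2 = 8; ||v||^2 = 9; deficit = 1

Write each e_j = u_j / sqrt(<u_j, u_j>) where u_j is the displayed integer vector. Then <v, e_j> = <v, u_j> / sqrt(<u_j, u_j>), so |<v, e_j>|^2 = <v, u_j>^2 / <u_j, u_j>.
Coefficients: <v, e_1> = 0/sqrt(2), <v, e_2> = -4/sqrt(2).
Square and sum: Σ |<v, e_j>|^2 = 8.
Compute ||v||^2 = v·v = 9.
Deficit = 9 − 8 = 1 ≥ 0, confirming Bessel's inequality. (The deficit equals ||v − Σ <v,e_j> e_j||^2, the squared distance from v to span{e_j}.)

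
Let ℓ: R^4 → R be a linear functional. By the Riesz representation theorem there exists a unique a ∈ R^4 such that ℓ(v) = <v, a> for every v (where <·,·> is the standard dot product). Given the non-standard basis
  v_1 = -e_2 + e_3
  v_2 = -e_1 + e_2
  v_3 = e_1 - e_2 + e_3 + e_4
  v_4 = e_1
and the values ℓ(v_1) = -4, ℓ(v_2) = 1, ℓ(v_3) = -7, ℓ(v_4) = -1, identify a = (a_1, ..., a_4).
a = (-1, 0, -4, -2)

Write a = (a_1, ..., a_4) in the standard basis. For each basis vector v_i, ℓ(v_i) = <v_i, a> is a linear equation in the a_j's. Collect the n equations into a matrix system V a = ℓ, where row i of V is v_i (expressed in the standard basis). Since V is invertible (lower-triangular with 1s on the diagonal, up to permutation), solve by back-substitution:
  V =
[[0, -1, 1, 0],
 [-1, 1, 0, 0],
 [1, -1, 1, 1],
 [1, 0, 0, 0]]
  V a = (-4, 1, -7, -1)
Solving gives a = (-1, 0, -4, -2).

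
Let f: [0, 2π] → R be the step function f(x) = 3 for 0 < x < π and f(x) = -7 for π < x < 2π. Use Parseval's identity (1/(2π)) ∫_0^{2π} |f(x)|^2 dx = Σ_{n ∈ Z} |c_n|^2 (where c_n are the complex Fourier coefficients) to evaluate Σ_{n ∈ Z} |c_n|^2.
Σ |c_n|^2 = 29

Parseval equates the L^2 energy of f (normalised by 1/(2π)) with the ℓ^2 sum of its Fourier coefficients: (1/(2π)) ∫_0^{2π} |f|^2 = Σ |c_n|^2.
Compute the left side: (1/(2π)) [∫_0^π 3^2 dx + ∫_π^{2π} (-7)^2 dx] = (1/(2π)) · (9π + 49π) = (9 + 49)/2 = 29.
So Σ_{n ∈ Z} |c_n|^2 = 29.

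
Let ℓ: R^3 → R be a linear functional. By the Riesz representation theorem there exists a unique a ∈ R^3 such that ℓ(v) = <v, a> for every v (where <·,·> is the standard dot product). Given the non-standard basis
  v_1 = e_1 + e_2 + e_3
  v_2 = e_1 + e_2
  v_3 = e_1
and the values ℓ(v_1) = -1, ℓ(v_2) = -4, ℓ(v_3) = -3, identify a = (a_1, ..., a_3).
a = (-3, -1, 3)

Write a = (a_1, ..., a_3) in the standard basis. For each basis vector v_i, ℓ(v_i) = <v_i, a> is a linear equation in the a_j's. Collect the n equations into a matrix system V a = ℓ, where row i of V is v_i (expressed in the standard basis). Since V is invertible (lower-triangular with 1s on the diagonal, up to permutation), solve by back-substitution:
  V =
[[1, 1, 1],
 [1, 1, 0],
 [1, 0, 0]]
  V a = (-1, -4, -3)
Solving gives a = (-3, -1, 3).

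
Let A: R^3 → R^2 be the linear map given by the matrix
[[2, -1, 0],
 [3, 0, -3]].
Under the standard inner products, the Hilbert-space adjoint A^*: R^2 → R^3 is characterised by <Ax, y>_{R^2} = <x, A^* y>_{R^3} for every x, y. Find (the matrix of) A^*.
A^* = A^T =
[[2, 3],
 [-1, 0],
 [0, -3]]

For real matrices with standard dot products, the defining identity <Ax, y> = <x, A^* y> gives (Ax)^T y = x^T (A^*) y, i.e. x^T A^T y = x^T (A^*) y. Since this holds for all x, y, we must have A^* = A^T. Therefore
A^* =
[[2, 3],
 [-1, 0],
 [0, -3]].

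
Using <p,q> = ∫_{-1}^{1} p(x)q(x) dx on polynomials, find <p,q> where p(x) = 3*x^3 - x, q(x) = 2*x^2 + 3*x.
<p,q> = 8/5

Expand the product: p(x)·q(x) = 6*x^5 + 9*x^4 - 2*x^3 - 3*x^2.
∫_{-1}^{1} of each monomial x^k gives [2/(k+1) if k even, 0 if k odd]. Integrating term-by-term (or equivalently evaluating the antiderivative F(x) = x^6 + 9*x^5/5 - x^4/2 - x^3 at the endpoints):
  F(1) − F(−1) = 13/10 − (-3/10) = 8/5.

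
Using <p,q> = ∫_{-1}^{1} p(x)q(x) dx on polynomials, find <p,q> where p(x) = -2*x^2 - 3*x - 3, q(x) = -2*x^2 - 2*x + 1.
<p,q> = 34/15

Expand the product: p(x)·q(x) = 4*x^4 + 10*x^3 + 10*x^2 + 3*x - 3.
∫_{-1}^{1} of each monomial x^k gives [2/(k+1) if k even, 0 if k odd]. Integrating term-by-term (or equivalently evaluating the antiderivative F(x) = 4*x^5/5 + 5*x^4/2 + 10*x^3/3 + 3*x^2/2 - 3*x at the endpoints):
  F(1) − F(−1) = 77/15 − (43/15) = 34/15.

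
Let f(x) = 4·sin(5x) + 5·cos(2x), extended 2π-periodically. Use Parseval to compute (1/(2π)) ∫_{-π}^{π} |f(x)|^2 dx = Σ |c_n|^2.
Σ |c_n|^2 = 41/2

Expand |f|^2 and use orthogonality of {sin(nx), cos(mx)} on [-π, π]:
  ∫_{-π}^{π} sin(nx)^2 dx = π, ∫ cos(mx)^2 dx = π, and cross terms integrate to 0.
So ∫_{-π}^{π} f(x)^2 dx = 4^2 · π + 5^2 · π = (16 + 25)π.
Divide by 2π: (16 + 25)/2 = 41/2.
By Parseval, this equals Σ |c_n|^2.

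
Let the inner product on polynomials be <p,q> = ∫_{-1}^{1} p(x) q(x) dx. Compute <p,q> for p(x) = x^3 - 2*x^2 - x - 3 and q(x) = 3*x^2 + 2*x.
<p,q> = -134/15

Expand the product: p(x)·q(x) = 3*x^5 - 4*x^4 - 7*x^3 - 11*x^2 - 6*x.
∫_{-1}^{1} of each monomial x^k gives [2/(k+1) if k even, 0 if k odd]. Integrating term-by-term (or equivalently evaluating the antiderivative F(x) = x^6/2 - 4*x^5/5 - 7*x^4/4 - 11*x^3/3 - 3*x^2 at the endpoints):
  F(1) − F(−1) = -523/60 − (13/60) = -134/15.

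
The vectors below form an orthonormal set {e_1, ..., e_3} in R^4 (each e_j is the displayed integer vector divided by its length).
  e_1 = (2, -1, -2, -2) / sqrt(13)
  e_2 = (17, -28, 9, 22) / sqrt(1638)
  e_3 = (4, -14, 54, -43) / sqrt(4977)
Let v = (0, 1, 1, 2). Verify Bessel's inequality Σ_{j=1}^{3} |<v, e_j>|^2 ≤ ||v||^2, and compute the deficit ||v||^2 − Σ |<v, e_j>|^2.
Σ |<v, e_j>|^2 = 723/158; ||v||^2 = 6; deficit = 225/158

Write each e_j = u_j / sqrt(<u_j, u_j>) where u_j is the displayed integer vector. Then <v, e_j> = <v, u_j> / sqrt(<u_j, u_j>), so |<v, e_j>|^2 = <v, u_j>^2 / <u_j, u_j>.
Coefficients: <v, e_1> = -7/sqrt(13), <v, e_2> = 25/sqrt(1638), <v, e_3> = -46/sqrt(4977).
Square and sum: Σ |<v, e_j>|^2 = 723/158.
Compute ||v||^2 = v·v = 6.
Deficit = 6 − 723/158 = 225/158 ≥ 0, confirming Bessel's inequality. (The deficit equals ||v − Σ <v,e_j> e_j||^2, the squared distance from v to span{e_j}.)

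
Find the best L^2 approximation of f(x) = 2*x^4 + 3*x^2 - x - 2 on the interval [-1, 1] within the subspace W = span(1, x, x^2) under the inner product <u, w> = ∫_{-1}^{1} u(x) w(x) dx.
g(x) = 33*x^2/7 - x - 76/35

The best approximation g ∈ W is the orthogonal projection of f onto W. Writing g = a_0 + a_1 x + a_2 x^2, the coefficients solve the normal equations G · a = b where
  G_{ij} = <φ_i, φ_j> and b_i = <f, φ_i>, with φ_0 = 1, φ_1 = x, φ_2 = x^2.
G =
  [2, 0, 2/3]
  [0, 2/3, 0]
  [2/3, 0, 2/5],
b = (-6/5, -2/3, 46/105).
Solving gives a_0 = -76/35, a_1 = -1, a_2 = 33/7, so
  g(x) = 33*x^2/7 - x - 76/35.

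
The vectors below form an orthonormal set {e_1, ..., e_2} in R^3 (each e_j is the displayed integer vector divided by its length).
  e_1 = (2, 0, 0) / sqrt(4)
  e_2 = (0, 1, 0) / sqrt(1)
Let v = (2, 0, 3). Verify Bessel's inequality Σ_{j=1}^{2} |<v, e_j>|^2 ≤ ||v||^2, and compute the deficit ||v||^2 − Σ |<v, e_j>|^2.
Σ |<v, e_j>|^2 = 4; ||v||^2 = 13; deficit = 9

Write each e_j = u_j / sqrt(<u_j, u_j>) where u_j is the displayed integer vector. Then <v, e_j> = <v, u_j> / sqrt(<u_j, u_j>), so |<v, e_j>|^2 = <v, u_j>^2 / <u_j, u_j>.
Coefficients: <v, e_1> = 4/sqrt(4), <v, e_2> = 0/sqrt(1).
Square and sum: Σ |<v, e_j>|^2 = 4.
Compute ||v||^2 = v·v = 13.
Deficit = 13 − 4 = 9 ≥ 0, confirming Bessel's inequality. (The deficit equals ||v − Σ <v,e_j> e_j||^2, the squared distance from v to span{e_j}.)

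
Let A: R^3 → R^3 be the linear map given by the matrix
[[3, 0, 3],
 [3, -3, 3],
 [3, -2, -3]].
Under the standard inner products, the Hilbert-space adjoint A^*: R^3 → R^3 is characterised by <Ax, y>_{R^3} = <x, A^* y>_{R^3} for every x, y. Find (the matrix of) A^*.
A^* = A^T =
[[3, 3, 3],
 [0, -3, -2],
 [3, 3, -3]]

For real matrices with standard dot products, the defining identity <Ax, y> = <x, A^* y> gives (Ax)^T y = x^T (A^*) y, i.e. x^T A^T y = x^T (A^*) y. Since this holds for all x, y, we must have A^* = A^T. Therefore
A^* =
[[3, 3, 3],
 [0, -3, -2],
 [3, 3, -3]].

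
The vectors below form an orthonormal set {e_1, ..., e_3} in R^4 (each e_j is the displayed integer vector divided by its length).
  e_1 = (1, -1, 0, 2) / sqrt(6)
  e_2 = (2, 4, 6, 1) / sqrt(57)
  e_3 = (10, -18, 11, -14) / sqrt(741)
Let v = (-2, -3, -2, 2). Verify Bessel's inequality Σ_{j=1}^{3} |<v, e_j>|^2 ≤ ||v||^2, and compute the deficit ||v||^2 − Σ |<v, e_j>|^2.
Σ |<v, e_j>|^2 = 1277/78; ||v||^2 = 21; deficit = 361/78

Write each e_j = u_j / sqrt(<u_j, u_j>) where u_j is the displayed integer vector. Then <v, e_j> = <v, u_j> / sqrt(<u_j, u_j>), so |<v, e_j>|^2 = <v, u_j>^2 / <u_j, u_j>.
Coefficients: <v, e_1> = 5/sqrt(6), <v, e_2> = -26/sqrt(57), <v, e_3> = -16/sqrt(741).
Square and sum: Σ |<v, e_j>|^2 = 1277/78.
Compute ||v||^2 = v·v = 21.
Deficit = 21 − 1277/78 = 361/78 ≥ 0, confirming Bessel's inequality. (The deficit equals ||v − Σ <v,e_j> e_j||^2, the squared distance from v to span{e_j}.)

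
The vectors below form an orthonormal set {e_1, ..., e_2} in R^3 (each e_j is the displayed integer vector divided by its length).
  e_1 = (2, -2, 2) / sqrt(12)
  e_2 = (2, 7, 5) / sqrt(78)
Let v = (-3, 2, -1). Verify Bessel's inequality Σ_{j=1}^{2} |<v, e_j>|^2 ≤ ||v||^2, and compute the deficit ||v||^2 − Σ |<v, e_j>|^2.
Σ |<v, e_j>|^2 = 315/26; ||v||^2 = 14; deficit = 49/26

Write each e_j = u_j / sqrt(<u_j, u_j>) where u_j is the displayed integer vector. Then <v, e_j> = <v, u_j> / sqrt(<u_j, u_j>), so |<v, e_j>|^2 = <v, u_j>^2 / <u_j, u_j>.
Coefficients: <v, e_1> = -12/sqrt(12), <v, e_2> = 3/sqrt(78).
Square and sum: Σ |<v, e_j>|^2 = 315/26.
Compute ||v||^2 = v·v = 14.
Deficit = 14 − 315/26 = 49/26 ≥ 0, confirming Bessel's inequality. (The deficit equals ||v − Σ <v,e_j> e_j||^2, the squared distance from v to span{e_j}.)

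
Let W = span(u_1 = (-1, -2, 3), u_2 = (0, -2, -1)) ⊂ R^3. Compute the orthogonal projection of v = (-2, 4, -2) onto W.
proj_W(v) = (18/23, 84/23, -30/23)

Set up U = [u_1 | ... | u_2] ∈ R^(3×2). The projector onto W = col(U) is P = U (U^T U)^(-1) U^T.
Compute U^T U =
  [14, 1]
  [1, 5],
and U^T v = (-12, -6).
Solve U^T U · c = U^T v for the coefficients: c = (-18/23, -24/23). The projection is proj_W(v) = U c.
Check: (v - proj_W(v)) · u_1 = 0  (should be 0).
Check: (v - proj_W(v)) · u_2 = 0  (should be 0).
Result: proj_W(v) = (18/23, 84/23, -30/23).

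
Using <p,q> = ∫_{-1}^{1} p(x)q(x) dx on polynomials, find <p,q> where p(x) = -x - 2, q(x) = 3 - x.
<p,q> = -34/3

Expand the product: p(x)·q(x) = x^2 - x - 6.
∫_{-1}^{1} of each monomial x^k gives [2/(k+1) if k even, 0 if k odd]. Integrating term-by-term (or equivalently evaluating the antiderivative F(x) = x^3/3 - x^2/2 - 6*x at the endpoints):
  F(1) − F(−1) = -37/6 − (31/6) = -34/3.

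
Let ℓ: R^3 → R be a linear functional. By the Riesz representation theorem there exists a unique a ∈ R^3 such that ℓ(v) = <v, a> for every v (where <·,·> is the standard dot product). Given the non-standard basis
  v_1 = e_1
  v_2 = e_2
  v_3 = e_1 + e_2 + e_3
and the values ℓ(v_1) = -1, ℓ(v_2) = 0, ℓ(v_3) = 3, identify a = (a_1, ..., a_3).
a = (-1, 0, 4)

Write a = (a_1, ..., a_3) in the standard basis. For each basis vector v_i, ℓ(v_i) = <v_i, a> is a linear equation in the a_j's. Collect the n equations into a matrix system V a = ℓ, where row i of V is v_i (expressed in the standard basis). Since V is invertible (lower-triangular with 1s on the diagonal, up to permutation), solve by back-substitution:
  V =
[[1, 0, 0],
 [0, 1, 0],
 [1, 1, 1]]
  V a = (-1, 0, 3)
Solving gives a = (-1, 0, 4).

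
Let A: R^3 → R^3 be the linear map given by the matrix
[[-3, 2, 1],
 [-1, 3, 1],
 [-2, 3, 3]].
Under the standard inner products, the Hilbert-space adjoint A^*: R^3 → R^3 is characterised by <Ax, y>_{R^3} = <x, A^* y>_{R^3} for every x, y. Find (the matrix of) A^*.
A^* = A^T =
[[-3, -1, -2],
 [2, 3, 3],
 [1, 1, 3]]

For real matrices with standard dot products, the defining identity <Ax, y> = <x, A^* y> gives (Ax)^T y = x^T (A^*) y, i.e. x^T A^T y = x^T (A^*) y. Since this holds for all x, y, we must have A^* = A^T. Therefore
A^* =
[[-3, -1, -2],
 [2, 3, 3],
 [1, 1, 3]].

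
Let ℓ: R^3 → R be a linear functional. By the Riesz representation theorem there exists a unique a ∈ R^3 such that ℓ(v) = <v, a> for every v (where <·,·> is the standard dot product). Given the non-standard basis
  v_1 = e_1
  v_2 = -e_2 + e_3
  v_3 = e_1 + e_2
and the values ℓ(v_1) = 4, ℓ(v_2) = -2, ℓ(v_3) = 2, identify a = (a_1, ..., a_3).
a = (4, -2, -4)

Write a = (a_1, ..., a_3) in the standard basis. For each basis vector v_i, ℓ(v_i) = <v_i, a> is a linear equation in the a_j's. Collect the n equations into a matrix system V a = ℓ, where row i of V is v_i (expressed in the standard basis). Since V is invertible (lower-triangular with 1s on the diagonal, up to permutation), solve by back-substitution:
  V =
[[1, 0, 0],
 [0, -1, 1],
 [1, 1, 0]]
  V a = (4, -2, 2)
Solving gives a = (4, -2, -4).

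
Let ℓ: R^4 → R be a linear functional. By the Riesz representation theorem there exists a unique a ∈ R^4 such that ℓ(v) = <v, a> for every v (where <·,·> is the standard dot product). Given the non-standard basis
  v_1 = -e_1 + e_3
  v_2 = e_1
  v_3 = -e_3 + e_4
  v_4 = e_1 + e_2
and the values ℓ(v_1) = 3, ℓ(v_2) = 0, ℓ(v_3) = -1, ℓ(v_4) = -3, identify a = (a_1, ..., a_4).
a = (0, -3, 3, 2)

Write a = (a_1, ..., a_4) in the standard basis. For each basis vector v_i, ℓ(v_i) = <v_i, a> is a linear equation in the a_j's. Collect the n equations into a matrix system V a = ℓ, where row i of V is v_i (expressed in the standard basis). Since V is invertible (lower-triangular with 1s on the diagonal, up to permutation), solve by back-substitution:
  V =
[[-1, 0, 1, 0],
 [1, 0, 0, 0],
 [0, 0, -1, 1],
 [1, 1, 0, 0]]
  V a = (3, 0, -1, -3)
Solving gives a = (0, -3, 3, 2).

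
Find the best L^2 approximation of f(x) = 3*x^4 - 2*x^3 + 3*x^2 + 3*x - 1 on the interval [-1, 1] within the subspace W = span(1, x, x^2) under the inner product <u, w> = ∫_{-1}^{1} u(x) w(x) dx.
g(x) = 39*x^2/7 + 9*x/5 - 44/35

The best approximation g ∈ W is the orthogonal projection of f onto W. Writing g = a_0 + a_1 x + a_2 x^2, the coefficients solve the normal equations G · a = b where
  G_{ij} = <φ_i, φ_j> and b_i = <f, φ_i>, with φ_0 = 1, φ_1 = x, φ_2 = x^2.
G =
  [2, 0, 2/3]
  [0, 2/3, 0]
  [2/3, 0, 2/5],
b = (6/5, 6/5, 146/105).
Solving gives a_0 = -44/35, a_1 = 9/5, a_2 = 39/7, so
  g(x) = 39*x^2/7 + 9*x/5 - 44/35.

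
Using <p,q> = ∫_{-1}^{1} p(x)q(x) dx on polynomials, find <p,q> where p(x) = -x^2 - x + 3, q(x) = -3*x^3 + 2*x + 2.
<p,q> = 158/15

Expand the product: p(x)·q(x) = 3*x^5 + 3*x^4 - 11*x^3 - 4*x^2 + 4*x + 6.
∫_{-1}^{1} of each monomial x^k gives [2/(k+1) if k even, 0 if k odd]. Integrating term-by-term (or equivalently evaluating the antiderivative F(x) = x^6/2 + 3*x^5/5 - 11*x^4/4 - 4*x^3/3 + 2*x^2 + 6*x at the endpoints):
  F(1) − F(−1) = 301/60 − (-331/60) = 158/15.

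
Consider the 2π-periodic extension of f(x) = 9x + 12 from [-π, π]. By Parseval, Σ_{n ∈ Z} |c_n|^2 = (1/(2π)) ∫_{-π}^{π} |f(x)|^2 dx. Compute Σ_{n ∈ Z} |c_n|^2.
Σ |c_n|^2 = 27π^2 + 144

Expand and integrate term by term over [-π, π]:
  ∫ (9x)^2 dx = 81·(2π^3/3); ∫ 2·9·(12)·x dx = 0 (odd integrand); ∫ 12^2 dx = 144·2π.
So (1/(2π)) ∫_{-π}^{π} (9x + 12)^2 dx = 81π^2/3 + 144 = 27π^2 + 144.
Parseval ⇒ Σ |c_n|^2 = 27π^2 + 144.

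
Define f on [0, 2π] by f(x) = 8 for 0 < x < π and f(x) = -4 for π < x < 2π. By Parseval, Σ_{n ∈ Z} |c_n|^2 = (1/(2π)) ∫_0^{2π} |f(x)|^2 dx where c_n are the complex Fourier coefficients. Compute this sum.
Σ |c_n|^2 = 40

Parseval equates the L^2 energy of f (normalised by 1/(2π)) with the ℓ^2 sum of its Fourier coefficients: (1/(2π)) ∫_0^{2π} |f|^2 = Σ |c_n|^2.
Compute the left side: (1/(2π)) [∫_0^π 8^2 dx + ∫_π^{2π} (-4)^2 dx] = (1/(2π)) · (64π + 16π) = (64 + 16)/2 = 40.
So Σ_{n ∈ Z} |c_n|^2 = 40.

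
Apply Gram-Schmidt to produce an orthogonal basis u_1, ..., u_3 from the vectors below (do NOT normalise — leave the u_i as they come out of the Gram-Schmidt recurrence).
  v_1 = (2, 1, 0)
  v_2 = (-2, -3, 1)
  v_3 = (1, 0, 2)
Orthogonal basis:
  u_1 = (2, 1, 0)
  u_2 = (4/5, -8/5, 1)
  u_3 = (-1/3, 2/3, 4/3)

Apply the Gram-Schmidt recurrence
  u_1 = v_1
  u_i = v_i − Σ_{j<i} ((v_i · u_j) / (u_j · u_j)) · u_j.

Step by step this gives:
  u_1 = (2, 1, 0)
  u_2 = (4/5, -8/5, 1)
  u_3 = (-1/3, 2/3, 4/3)

Orthogonality check:
  u_2 · u_1 = 0 (should be 0)
  u_3 · u_1 = 0 (should be 0)
  u_3 · u_2 = 0 (should be 0)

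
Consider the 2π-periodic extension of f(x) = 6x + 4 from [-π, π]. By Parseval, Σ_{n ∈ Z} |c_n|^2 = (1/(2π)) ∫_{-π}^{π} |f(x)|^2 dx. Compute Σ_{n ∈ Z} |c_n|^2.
Σ |c_n|^2 = 12π^2 + 16

Expand and integrate term by term over [-π, π]:
  ∫ (6x)^2 dx = 36·(2π^3/3); ∫ 2·6·(4)·x dx = 0 (odd integrand); ∫ 4^2 dx = 16·2π.
So (1/(2π)) ∫_{-π}^{π} (6x + 4)^2 dx = 36π^2/3 + 16 = 12π^2 + 16.
Parseval ⇒ Σ |c_n|^2 = 12π^2 + 16.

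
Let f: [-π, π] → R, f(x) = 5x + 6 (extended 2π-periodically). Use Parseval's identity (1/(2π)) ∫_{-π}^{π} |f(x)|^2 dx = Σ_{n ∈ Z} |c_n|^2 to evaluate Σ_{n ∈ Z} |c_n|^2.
Σ |c_n|^2 = 25π^2/3 + 36

Expand and integrate term by term over [-π, π]:
  ∫ (5x)^2 dx = 25·(2π^3/3); ∫ 2·5·(6)·x dx = 0 (odd integrand); ∫ 6^2 dx = 36·2π.
So (1/(2π)) ∫_{-π}^{π} (5x + 6)^2 dx = 25π^2/3 + 36 = 25π^2/3 + 36.
Parseval ⇒ Σ |c_n|^2 = 25π^2/3 + 36.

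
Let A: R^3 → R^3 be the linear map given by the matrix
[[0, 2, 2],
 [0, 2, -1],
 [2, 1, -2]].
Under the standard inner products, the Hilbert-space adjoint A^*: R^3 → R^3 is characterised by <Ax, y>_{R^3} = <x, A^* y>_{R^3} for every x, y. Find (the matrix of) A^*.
A^* = A^T =
[[0, 0, 2],
 [2, 2, 1],
 [2, -1, -2]]

For real matrices with standard dot products, the defining identity <Ax, y> = <x, A^* y> gives (Ax)^T y = x^T (A^*) y, i.e. x^T A^T y = x^T (A^*) y. Since this holds for all x, y, we must have A^* = A^T. Therefore
A^* =
[[0, 0, 2],
 [2, 2, 1],
 [2, -1, -2]].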